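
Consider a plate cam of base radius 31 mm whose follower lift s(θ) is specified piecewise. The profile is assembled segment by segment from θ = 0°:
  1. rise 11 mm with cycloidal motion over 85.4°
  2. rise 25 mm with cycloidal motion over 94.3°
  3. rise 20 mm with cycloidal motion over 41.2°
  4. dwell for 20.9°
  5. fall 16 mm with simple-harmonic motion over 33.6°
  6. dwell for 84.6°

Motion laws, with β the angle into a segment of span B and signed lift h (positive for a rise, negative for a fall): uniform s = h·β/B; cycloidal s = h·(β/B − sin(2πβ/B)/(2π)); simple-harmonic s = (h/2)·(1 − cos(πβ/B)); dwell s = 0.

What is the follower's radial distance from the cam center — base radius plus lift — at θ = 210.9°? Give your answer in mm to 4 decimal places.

seg 1 [0°–85.4°] cycloidal, h=11: full span → s += 11 → s = 11.0000
seg 2 [85.4°–179.7°] cycloidal, h=25: full span → s += 25 → s = 36.0000
seg 3 [179.7°–220.9°] cycloidal, h=20: θ=210.9° here. β=31.2, B=41.2. 20·(0.7573 − sin(2π·0.7573)/(2π)) = 18.3254 → s = 54.3254
radial distance = base radius + s = 31 + 54.3254 = 85.3254

85.3254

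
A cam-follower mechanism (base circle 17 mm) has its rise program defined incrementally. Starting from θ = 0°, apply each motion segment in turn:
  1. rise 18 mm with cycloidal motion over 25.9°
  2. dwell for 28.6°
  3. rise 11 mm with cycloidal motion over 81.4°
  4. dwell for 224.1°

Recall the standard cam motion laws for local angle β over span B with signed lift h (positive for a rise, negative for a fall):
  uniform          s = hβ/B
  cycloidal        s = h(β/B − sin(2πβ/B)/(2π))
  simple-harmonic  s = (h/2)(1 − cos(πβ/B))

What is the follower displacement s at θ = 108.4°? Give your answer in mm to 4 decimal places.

seg 1 [0°–25.9°] cycloidal, h=18: full span → s += 18 → s = 18.0000
seg 2 [25.9°–54.5°] dwell: s stays 18.0000
seg 3 [54.5°–135.9°] cycloidal, h=11: θ=108.4° here. β=53.9, B=81.4. 11·(0.6622 − sin(2π·0.6622)/(2π)) = 8.7746 → s = 26.7746

26.7746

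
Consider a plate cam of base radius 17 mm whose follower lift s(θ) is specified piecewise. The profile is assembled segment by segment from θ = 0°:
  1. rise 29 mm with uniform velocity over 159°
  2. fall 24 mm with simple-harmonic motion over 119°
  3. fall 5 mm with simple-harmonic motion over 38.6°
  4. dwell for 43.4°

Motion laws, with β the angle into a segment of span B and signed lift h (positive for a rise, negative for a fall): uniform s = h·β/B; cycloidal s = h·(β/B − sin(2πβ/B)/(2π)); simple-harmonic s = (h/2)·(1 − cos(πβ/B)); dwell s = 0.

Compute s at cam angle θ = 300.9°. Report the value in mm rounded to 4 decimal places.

seg 1 [0°–159°] uniform, h=29: full span → s += 29 → s = 29.0000
seg 2 [159°–278°] simple-harmonic, h=-24: full span → s += -24 → s = 5.0000
seg 3 [278°–316.6°] simple-harmonic, h=-5: θ=300.9° here. β=22.9, B=38.6. -5/2·(1 − cos(π·0.5933)) = -3.2221 → s = 1.7779

1.7779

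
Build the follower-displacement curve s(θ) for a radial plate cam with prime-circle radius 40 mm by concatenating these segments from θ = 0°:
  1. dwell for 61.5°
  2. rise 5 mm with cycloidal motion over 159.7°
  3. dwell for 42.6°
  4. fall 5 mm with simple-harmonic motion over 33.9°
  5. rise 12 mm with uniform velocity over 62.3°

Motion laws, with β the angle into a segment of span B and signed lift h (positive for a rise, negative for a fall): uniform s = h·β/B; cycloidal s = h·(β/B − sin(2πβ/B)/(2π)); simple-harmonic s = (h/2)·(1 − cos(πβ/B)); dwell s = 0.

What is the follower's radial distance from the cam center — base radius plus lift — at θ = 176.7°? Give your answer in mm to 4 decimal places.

seg 1 [0°–61.5°] dwell: s stays 0.0000
seg 2 [61.5°–221.2°] cycloidal, h=5: θ=176.7° here. β=115.2, B=159.7. 5·(0.7214 − sin(2π·0.7214)/(2π)) = 4.3897 → s = 4.3897
radial distance = base radius + s = 40 + 4.3897 = 44.3897

44.3897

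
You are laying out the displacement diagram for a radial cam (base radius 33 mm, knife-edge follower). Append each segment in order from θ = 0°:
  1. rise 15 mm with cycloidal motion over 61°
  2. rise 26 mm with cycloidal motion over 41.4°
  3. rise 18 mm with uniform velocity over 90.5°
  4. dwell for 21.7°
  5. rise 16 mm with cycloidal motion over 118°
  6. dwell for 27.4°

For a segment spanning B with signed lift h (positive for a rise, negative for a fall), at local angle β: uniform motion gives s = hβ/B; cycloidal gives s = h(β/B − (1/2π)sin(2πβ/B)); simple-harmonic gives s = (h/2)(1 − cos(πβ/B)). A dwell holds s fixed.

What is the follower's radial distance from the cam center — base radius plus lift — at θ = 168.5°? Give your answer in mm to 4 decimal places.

seg 1 [0°–61°] cycloidal, h=15: full span → s += 15 → s = 15.0000
seg 2 [61°–102.4°] cycloidal, h=26: full span → s += 26 → s = 41.0000
seg 3 [102.4°–192.9°] uniform, h=18: θ=168.5° here. β=66.1, B=90.5. 18·66.1/90.5 = 13.1470 → s = 54.1470
radial distance = base radius + s = 33 + 54.1470 = 87.1470

87.1470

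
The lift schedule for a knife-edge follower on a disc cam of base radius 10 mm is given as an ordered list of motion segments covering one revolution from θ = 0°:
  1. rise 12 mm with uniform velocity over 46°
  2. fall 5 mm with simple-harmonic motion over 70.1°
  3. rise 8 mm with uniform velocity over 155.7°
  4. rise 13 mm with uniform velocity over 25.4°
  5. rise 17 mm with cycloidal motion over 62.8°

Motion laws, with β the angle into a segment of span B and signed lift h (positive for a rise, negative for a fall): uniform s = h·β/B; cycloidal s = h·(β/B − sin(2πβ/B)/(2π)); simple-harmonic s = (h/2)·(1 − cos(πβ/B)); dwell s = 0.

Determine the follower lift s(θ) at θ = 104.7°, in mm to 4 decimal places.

seg 1 [0°–46°] uniform, h=12: full span → s += 12 → s = 12.0000
seg 2 [46°–116.1°] simple-harmonic, h=-5: θ=104.7° here. β=58.7, B=70.1. -5/2·(1 − cos(π·0.8374)) = -4.6808 → s = 7.3192

7.3192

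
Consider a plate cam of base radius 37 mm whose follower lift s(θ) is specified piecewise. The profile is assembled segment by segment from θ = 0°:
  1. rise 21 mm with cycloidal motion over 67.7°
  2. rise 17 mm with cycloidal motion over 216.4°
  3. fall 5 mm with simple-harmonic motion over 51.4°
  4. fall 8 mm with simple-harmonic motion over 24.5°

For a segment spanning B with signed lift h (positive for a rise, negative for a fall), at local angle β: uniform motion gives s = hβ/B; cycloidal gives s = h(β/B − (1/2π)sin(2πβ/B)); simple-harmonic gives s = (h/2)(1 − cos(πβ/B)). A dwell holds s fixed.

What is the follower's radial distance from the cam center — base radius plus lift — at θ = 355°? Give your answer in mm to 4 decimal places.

seg 1 [0°–67.7°] cycloidal, h=21: full span → s += 21 → s = 21.0000
seg 2 [67.7°–284.1°] cycloidal, h=17: full span → s += 17 → s = 38.0000
seg 3 [284.1°–335.5°] simple-harmonic, h=-5: full span → s += -5 → s = 33.0000
seg 4 [335.5°–360°] simple-harmonic, h=-8: θ=355° here. β=19.5, B=24.5. -8/2·(1 − cos(π·0.7959)) = -7.2057 → s = 25.7943
radial distance = base radius + s = 37 + 25.7943 = 62.7943

62.7943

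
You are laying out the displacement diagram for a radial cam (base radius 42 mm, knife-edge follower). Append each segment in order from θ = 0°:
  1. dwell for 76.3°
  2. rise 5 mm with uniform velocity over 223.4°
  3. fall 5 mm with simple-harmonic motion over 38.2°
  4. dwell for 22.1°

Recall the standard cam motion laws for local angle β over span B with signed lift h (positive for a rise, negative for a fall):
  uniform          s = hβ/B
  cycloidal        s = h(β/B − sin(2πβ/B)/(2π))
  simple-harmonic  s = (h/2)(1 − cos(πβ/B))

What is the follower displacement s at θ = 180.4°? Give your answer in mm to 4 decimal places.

seg 1 [0°–76.3°] dwell: s stays 0.0000
seg 2 [76.3°–299.7°] uniform, h=5: θ=180.4° here. β=104.1, B=223.4. 5·104.1/223.4 = 2.3299 → s = 2.3299

2.3299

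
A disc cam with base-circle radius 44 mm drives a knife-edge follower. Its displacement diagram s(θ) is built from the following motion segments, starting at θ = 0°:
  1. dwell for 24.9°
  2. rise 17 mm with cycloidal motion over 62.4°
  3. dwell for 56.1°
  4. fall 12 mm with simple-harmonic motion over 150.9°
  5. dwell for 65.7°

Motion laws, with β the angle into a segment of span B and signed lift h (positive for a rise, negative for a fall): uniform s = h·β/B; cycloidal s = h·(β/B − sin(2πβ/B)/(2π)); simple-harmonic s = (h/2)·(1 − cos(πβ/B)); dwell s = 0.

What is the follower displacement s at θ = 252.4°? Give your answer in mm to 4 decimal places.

seg 1 [0°–24.9°] dwell: s stays 0.0000
seg 2 [24.9°–87.3°] cycloidal, h=17: full span → s += 17 → s = 17.0000
seg 3 [87.3°–143.4°] dwell: s stays 17.0000
seg 4 [143.4°–294.3°] simple-harmonic, h=-12: θ=252.4° here. β=109, B=150.9. -12/2·(1 − cos(π·0.7223)) = -9.8583 → s = 7.1417

7.1417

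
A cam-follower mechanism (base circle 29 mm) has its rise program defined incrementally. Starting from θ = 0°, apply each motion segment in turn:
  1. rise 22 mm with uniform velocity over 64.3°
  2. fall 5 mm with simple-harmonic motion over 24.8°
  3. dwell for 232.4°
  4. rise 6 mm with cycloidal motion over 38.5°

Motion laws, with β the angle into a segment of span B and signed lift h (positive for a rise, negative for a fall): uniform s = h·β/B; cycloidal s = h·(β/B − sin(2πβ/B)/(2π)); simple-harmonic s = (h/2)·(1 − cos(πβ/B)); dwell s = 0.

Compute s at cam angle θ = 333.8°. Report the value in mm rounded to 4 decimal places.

seg 1 [0°–64.3°] uniform, h=22: full span → s += 22 → s = 22.0000
seg 2 [64.3°–89.1°] simple-harmonic, h=-5: full span → s += -5 → s = 17.0000
seg 3 [89.1°–321.5°] dwell: s stays 17.0000
seg 4 [321.5°–360°] cycloidal, h=6: θ=333.8° here. β=12.3, B=38.5. 6·(0.3195 − sin(2π·0.3195)/(2π)) = 1.0515 → s = 18.0515

18.0515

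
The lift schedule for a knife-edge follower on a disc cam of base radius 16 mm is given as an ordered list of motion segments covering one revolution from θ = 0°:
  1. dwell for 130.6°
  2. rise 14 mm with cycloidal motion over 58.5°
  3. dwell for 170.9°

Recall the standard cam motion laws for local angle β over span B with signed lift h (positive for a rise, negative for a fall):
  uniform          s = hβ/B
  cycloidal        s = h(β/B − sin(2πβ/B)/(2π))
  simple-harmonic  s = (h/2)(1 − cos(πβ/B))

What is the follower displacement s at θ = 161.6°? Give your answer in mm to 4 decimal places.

seg 1 [0°–130.6°] dwell: s stays 0.0000
seg 2 [130.6°–189.1°] cycloidal, h=14: θ=161.6° here. β=31, B=58.5. 14·(0.5299 − sin(2π·0.5299)/(2π)) = 7.8351 → s = 7.8351

7.8351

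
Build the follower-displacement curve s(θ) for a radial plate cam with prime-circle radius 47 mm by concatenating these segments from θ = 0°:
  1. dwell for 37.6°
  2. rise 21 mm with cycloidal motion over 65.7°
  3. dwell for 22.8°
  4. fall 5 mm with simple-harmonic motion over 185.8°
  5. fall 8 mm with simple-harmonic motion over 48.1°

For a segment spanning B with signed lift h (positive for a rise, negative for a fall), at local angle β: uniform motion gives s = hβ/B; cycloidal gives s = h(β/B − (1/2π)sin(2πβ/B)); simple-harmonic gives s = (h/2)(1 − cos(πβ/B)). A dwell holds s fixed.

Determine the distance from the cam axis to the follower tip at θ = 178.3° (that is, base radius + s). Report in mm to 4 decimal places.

seg 1 [0°–37.6°] dwell: s stays 0.0000
seg 2 [37.6°–103.3°] cycloidal, h=21: full span → s += 21 → s = 21.0000
seg 3 [103.3°–126.1°] dwell: s stays 21.0000
seg 4 [126.1°–311.9°] simple-harmonic, h=-5: θ=178.3° here. β=52.2, B=185.8. -5/2·(1 − cos(π·0.2809)) = -0.9122 → s = 20.0878
radial distance = base radius + s = 47 + 20.0878 = 67.0878

67.0878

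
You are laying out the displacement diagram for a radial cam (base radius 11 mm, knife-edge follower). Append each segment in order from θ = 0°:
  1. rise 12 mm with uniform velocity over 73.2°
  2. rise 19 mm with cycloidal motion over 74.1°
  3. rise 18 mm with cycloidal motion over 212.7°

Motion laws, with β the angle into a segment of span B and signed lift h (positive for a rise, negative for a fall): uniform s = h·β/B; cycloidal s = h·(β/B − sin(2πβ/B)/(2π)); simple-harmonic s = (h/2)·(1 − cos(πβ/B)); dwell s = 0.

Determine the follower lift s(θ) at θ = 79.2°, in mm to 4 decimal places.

seg 1 [0°–73.2°] uniform, h=12: full span → s += 12 → s = 12.0000
seg 2 [73.2°–147.3°] cycloidal, h=19: θ=79.2° here. β=6, B=74.1. 19·(0.0810 − sin(2π·0.0810)/(2π)) = 0.0655 → s = 12.0655

12.0655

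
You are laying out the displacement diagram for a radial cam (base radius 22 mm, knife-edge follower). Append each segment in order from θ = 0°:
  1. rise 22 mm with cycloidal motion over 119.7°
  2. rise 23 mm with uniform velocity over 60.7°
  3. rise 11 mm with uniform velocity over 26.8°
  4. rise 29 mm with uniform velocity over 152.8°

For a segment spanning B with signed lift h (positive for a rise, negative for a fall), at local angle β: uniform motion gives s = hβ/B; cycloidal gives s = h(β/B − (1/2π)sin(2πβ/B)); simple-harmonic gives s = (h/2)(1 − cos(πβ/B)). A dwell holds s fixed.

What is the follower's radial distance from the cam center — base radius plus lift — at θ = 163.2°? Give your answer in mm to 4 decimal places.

seg 1 [0°–119.7°] cycloidal, h=22: full span → s += 22 → s = 22.0000
seg 2 [119.7°–180.4°] uniform, h=23: θ=163.2° here. β=43.5, B=60.7. 23·43.5/60.7 = 16.4827 → s = 38.4827
radial distance = base radius + s = 22 + 38.4827 = 60.4827

60.4827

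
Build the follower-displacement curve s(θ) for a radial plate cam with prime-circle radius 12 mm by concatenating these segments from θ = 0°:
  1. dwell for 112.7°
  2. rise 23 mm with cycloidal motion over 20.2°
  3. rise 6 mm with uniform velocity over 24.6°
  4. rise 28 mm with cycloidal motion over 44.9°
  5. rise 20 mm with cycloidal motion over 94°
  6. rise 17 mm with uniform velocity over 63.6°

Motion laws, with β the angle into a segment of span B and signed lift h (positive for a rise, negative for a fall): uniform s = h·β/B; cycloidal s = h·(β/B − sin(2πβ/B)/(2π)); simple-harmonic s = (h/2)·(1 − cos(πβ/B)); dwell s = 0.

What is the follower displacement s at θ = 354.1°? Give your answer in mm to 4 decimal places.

seg 1 [0°–112.7°] dwell: s stays 0.0000
seg 2 [112.7°–132.9°] cycloidal, h=23: full span → s += 23 → s = 23.0000
seg 3 [132.9°–157.5°] uniform, h=6: full span → s += 6 → s = 29.0000
seg 4 [157.5°–202.4°] cycloidal, h=28: full span → s += 28 → s = 57.0000
seg 5 [202.4°–296.4°] cycloidal, h=20: full span → s += 20 → s = 77.0000
seg 6 [296.4°–360°] uniform, h=17: θ=354.1° here. β=57.7, B=63.6. 17·57.7/63.6 = 15.4230 → s = 92.4230

92.4230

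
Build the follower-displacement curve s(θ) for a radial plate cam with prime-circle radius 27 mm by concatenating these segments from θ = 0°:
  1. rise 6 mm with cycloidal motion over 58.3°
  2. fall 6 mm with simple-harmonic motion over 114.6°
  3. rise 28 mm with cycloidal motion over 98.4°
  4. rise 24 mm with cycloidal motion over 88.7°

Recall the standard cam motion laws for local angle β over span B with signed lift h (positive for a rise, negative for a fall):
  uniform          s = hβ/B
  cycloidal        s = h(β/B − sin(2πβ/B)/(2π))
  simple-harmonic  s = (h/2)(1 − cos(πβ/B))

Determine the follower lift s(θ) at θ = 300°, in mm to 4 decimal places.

seg 1 [0°–58.3°] cycloidal, h=6: full span → s += 6 → s = 6.0000
seg 2 [58.3°–172.9°] simple-harmonic, h=-6: full span → s += -6 → s = 0.0000
seg 3 [172.9°–271.3°] cycloidal, h=28: full span → s += 28 → s = 28.0000
seg 4 [271.3°–360°] cycloidal, h=24: θ=300° here. β=28.7, B=88.7. 24·(0.3236 − sin(2π·0.3236)/(2π)) = 4.3466 → s = 32.3466

32.3466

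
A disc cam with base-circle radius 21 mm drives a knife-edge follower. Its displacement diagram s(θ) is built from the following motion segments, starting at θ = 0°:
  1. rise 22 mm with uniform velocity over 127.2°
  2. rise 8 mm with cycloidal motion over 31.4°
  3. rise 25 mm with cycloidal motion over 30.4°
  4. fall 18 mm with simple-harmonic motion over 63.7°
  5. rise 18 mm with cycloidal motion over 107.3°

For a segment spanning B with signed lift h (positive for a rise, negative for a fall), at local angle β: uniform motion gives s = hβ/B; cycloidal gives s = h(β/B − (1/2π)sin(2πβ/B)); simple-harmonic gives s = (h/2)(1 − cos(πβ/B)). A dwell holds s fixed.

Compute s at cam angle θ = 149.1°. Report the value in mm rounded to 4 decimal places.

seg 1 [0°–127.2°] uniform, h=22: full span → s += 22 → s = 22.0000
seg 2 [127.2°–158.6°] cycloidal, h=8: θ=149.1° here. β=21.9, B=31.4. 8·(0.6975 − sin(2π·0.6975)/(2π)) = 6.7841 → s = 28.7841

28.7841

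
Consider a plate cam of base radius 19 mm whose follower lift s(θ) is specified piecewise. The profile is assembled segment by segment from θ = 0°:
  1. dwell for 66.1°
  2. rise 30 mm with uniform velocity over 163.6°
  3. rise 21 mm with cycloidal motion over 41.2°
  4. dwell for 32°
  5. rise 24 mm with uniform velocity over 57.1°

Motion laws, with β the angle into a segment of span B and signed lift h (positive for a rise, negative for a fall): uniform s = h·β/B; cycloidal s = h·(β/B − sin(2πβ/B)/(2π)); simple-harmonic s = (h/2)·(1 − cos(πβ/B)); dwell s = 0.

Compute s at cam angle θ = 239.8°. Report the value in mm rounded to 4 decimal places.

seg 1 [0°–66.1°] dwell: s stays 0.0000
seg 2 [66.1°–229.7°] uniform, h=30: full span → s += 30 → s = 30.0000
seg 3 [229.7°–270.9°] cycloidal, h=21: θ=239.8° here. β=10.1, B=41.2. 21·(0.2451 − sin(2π·0.2451)/(2π)) = 1.8074 → s = 31.8074

31.8074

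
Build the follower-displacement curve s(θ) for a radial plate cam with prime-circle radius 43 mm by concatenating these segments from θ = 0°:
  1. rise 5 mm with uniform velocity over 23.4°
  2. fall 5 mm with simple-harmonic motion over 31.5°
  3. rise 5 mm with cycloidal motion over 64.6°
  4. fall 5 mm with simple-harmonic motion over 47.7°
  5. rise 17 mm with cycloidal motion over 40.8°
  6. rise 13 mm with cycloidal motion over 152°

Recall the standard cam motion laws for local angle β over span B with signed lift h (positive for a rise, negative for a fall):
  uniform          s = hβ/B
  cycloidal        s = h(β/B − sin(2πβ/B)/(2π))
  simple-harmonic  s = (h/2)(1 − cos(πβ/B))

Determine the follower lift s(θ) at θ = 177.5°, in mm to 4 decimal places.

seg 1 [0°–23.4°] uniform, h=5: full span → s += 5 → s = 5.0000
seg 2 [23.4°–54.9°] simple-harmonic, h=-5: full span → s += -5 → s = 0.0000
seg 3 [54.9°–119.5°] cycloidal, h=5: full span → s += 5 → s = 5.0000
seg 4 [119.5°–167.2°] simple-harmonic, h=-5: full span → s += -5 → s = 0.0000
seg 5 [167.2°–208°] cycloidal, h=17: θ=177.5° here. β=10.3, B=40.8. 17·(0.2525 − sin(2π·0.2525)/(2π)) = 1.5864 → s = 1.5864

1.5864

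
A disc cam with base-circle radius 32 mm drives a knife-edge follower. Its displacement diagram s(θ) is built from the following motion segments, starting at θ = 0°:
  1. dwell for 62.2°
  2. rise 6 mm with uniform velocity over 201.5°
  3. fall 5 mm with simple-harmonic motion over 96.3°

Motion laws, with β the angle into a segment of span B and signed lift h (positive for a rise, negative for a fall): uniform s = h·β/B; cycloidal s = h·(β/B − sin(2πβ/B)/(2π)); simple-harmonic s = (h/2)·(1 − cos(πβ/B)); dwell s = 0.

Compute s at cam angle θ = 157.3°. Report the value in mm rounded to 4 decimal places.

seg 1 [0°–62.2°] dwell: s stays 0.0000
seg 2 [62.2°–263.7°] uniform, h=6: θ=157.3° here. β=95.1, B=201.5. 6·95.1/201.5 = 2.8318 → s = 2.8318

2.8318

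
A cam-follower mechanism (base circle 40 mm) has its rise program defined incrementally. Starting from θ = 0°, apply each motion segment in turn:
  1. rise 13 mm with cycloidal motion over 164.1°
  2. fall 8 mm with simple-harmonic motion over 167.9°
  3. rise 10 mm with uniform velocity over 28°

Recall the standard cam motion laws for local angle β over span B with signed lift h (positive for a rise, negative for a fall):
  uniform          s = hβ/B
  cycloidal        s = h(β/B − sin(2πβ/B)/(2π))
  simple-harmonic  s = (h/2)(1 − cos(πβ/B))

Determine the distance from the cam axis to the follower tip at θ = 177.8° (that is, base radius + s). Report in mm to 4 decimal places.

seg 1 [0°–164.1°] cycloidal, h=13: full span → s += 13 → s = 13.0000
seg 2 [164.1°–332°] simple-harmonic, h=-8: θ=177.8° here. β=13.7, B=167.9. -8/2·(1 − cos(π·0.0816)) = -0.1307 → s = 12.8693
radial distance = base radius + s = 40 + 12.8693 = 52.8693

52.8693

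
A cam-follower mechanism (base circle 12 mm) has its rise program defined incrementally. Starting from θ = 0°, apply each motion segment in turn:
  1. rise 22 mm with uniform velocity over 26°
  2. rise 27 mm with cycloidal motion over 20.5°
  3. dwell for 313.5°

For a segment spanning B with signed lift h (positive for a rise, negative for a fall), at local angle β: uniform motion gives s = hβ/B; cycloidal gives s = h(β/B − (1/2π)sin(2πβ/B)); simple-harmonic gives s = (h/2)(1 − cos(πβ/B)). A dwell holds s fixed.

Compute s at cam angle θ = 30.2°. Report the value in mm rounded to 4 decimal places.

seg 1 [0°–26°] uniform, h=22: full span → s += 22 → s = 22.0000
seg 2 [26°–46.5°] cycloidal, h=27: θ=30.2° here. β=4.2, B=20.5. 27·(0.2049 − sin(2π·0.2049)/(2π)) = 1.4061 → s = 23.4061

23.4061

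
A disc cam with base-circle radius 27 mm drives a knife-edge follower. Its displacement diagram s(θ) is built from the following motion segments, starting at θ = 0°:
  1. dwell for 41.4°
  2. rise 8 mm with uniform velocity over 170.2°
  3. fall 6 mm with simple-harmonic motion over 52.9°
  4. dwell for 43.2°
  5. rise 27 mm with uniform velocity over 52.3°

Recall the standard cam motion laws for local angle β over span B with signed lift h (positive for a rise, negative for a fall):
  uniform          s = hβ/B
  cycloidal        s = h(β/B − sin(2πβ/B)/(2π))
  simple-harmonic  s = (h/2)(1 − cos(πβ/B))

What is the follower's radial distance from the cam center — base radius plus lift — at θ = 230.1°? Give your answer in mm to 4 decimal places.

seg 1 [0°–41.4°] dwell: s stays 0.0000
seg 2 [41.4°–211.6°] uniform, h=8: full span → s += 8 → s = 8.0000
seg 3 [211.6°–264.5°] simple-harmonic, h=-6: θ=230.1° here. β=18.5, B=52.9. -6/2·(1 − cos(π·0.3497)) = -1.6356 → s = 6.3644
radial distance = base radius + s = 27 + 6.3644 = 33.3644

33.3644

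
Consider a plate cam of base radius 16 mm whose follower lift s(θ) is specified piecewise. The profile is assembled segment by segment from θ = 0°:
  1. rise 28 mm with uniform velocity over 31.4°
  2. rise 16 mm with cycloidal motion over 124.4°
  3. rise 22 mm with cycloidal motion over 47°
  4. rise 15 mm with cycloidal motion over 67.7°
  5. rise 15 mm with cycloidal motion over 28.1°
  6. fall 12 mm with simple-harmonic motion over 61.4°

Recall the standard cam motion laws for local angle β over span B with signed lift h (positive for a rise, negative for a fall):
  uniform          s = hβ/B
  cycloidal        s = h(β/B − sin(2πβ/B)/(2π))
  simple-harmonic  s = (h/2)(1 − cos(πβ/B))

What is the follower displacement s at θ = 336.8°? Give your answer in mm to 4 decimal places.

seg 1 [0°–31.4°] uniform, h=28: full span → s += 28 → s = 28.0000
seg 2 [31.4°–155.8°] cycloidal, h=16: full span → s += 16 → s = 44.0000
seg 3 [155.8°–202.8°] cycloidal, h=22: full span → s += 22 → s = 66.0000
seg 4 [202.8°–270.5°] cycloidal, h=15: full span → s += 15 → s = 81.0000
seg 5 [270.5°–298.6°] cycloidal, h=15: full span → s += 15 → s = 96.0000
seg 6 [298.6°–360°] simple-harmonic, h=-12: θ=336.8° here. β=38.2, B=61.4. -12/2·(1 − cos(π·0.6221)) = -8.2464 → s = 87.7536

87.7536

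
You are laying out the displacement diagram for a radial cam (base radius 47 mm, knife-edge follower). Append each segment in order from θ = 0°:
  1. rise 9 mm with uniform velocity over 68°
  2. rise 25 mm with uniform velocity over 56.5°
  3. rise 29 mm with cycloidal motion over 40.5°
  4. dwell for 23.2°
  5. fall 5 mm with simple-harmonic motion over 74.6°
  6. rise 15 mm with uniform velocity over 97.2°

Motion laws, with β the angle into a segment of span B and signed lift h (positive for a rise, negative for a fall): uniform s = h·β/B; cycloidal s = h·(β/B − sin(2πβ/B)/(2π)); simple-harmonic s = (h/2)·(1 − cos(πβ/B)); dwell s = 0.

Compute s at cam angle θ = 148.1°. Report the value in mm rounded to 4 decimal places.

seg 1 [0°–68°] uniform, h=9: full span → s += 9 → s = 9.0000
seg 2 [68°–124.5°] uniform, h=25: full span → s += 25 → s = 34.0000
seg 3 [124.5°–165°] cycloidal, h=29: θ=148.1° here. β=23.6, B=40.5. 29·(0.5827 − sin(2π·0.5827)/(2π)) = 19.1910 → s = 53.1910

53.1910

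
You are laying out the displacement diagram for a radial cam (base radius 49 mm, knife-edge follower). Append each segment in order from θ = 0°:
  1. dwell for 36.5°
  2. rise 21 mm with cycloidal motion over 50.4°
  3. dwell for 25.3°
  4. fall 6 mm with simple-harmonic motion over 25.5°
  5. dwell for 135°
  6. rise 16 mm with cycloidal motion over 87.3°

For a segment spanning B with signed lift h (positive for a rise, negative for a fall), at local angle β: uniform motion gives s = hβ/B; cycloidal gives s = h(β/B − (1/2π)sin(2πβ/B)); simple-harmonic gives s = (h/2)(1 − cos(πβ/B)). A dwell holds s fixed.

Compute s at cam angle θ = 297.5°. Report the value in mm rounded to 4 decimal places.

seg 1 [0°–36.5°] dwell: s stays 0.0000
seg 2 [36.5°–86.9°] cycloidal, h=21: full span → s += 21 → s = 21.0000
seg 3 [86.9°–112.2°] dwell: s stays 21.0000
seg 4 [112.2°–137.7°] simple-harmonic, h=-6: full span → s += -6 → s = 15.0000
seg 5 [137.7°–272.7°] dwell: s stays 15.0000
seg 6 [272.7°–360°] cycloidal, h=16: θ=297.5° here. β=24.8, B=87.3. 16·(0.2841 − sin(2π·0.2841)/(2π)) = 2.0569 → s = 17.0569

17.0569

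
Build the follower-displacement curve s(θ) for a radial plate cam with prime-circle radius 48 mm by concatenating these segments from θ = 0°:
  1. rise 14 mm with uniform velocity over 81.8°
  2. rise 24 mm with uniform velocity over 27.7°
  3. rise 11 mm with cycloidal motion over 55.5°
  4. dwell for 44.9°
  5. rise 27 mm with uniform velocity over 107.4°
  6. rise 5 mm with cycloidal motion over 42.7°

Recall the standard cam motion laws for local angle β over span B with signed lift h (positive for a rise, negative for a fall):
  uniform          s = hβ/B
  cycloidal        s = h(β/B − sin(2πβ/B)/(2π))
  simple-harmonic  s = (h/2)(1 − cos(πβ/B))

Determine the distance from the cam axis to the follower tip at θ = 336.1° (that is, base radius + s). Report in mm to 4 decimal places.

seg 1 [0°–81.8°] uniform, h=14: full span → s += 14 → s = 14.0000
seg 2 [81.8°–109.5°] uniform, h=24: full span → s += 24 → s = 38.0000
seg 3 [109.5°–165°] cycloidal, h=11: full span → s += 11 → s = 49.0000
seg 4 [165°–209.9°] dwell: s stays 49.0000
seg 5 [209.9°–317.3°] uniform, h=27: full span → s += 27 → s = 76.0000
seg 6 [317.3°–360°] cycloidal, h=5: θ=336.1° here. β=18.8, B=42.7. 5·(0.4403 − sin(2π·0.4403)/(2π)) = 1.9098 → s = 77.9098
radial distance = base radius + s = 48 + 77.9098 = 125.9098

125.9098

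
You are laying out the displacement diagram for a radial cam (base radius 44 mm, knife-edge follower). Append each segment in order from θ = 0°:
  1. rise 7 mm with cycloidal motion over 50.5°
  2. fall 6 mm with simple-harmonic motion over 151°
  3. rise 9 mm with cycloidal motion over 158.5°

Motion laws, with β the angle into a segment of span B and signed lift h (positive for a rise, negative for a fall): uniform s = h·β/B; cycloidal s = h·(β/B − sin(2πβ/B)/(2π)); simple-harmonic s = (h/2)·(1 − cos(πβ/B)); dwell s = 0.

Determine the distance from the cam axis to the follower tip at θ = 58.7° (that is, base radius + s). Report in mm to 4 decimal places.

seg 1 [0°–50.5°] cycloidal, h=7: full span → s += 7 → s = 7.0000
seg 2 [50.5°–201.5°] simple-harmonic, h=-6: θ=58.7° here. β=8.2, B=151. -6/2·(1 − cos(π·0.0543)) = -0.0436 → s = 6.9564
radial distance = base radius + s = 44 + 6.9564 = 50.9564

50.9564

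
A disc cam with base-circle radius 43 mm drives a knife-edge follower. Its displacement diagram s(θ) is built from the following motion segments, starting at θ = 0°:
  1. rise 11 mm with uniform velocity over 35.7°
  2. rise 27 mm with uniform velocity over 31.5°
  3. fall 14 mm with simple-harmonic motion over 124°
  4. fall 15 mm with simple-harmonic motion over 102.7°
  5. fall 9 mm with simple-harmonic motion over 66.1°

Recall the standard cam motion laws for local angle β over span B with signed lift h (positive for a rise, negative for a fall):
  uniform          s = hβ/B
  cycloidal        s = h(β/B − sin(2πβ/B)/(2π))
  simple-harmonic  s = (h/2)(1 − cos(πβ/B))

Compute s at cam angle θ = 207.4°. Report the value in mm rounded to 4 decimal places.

seg 1 [0°–35.7°] uniform, h=11: full span → s += 11 → s = 11.0000
seg 2 [35.7°–67.2°] uniform, h=27: full span → s += 27 → s = 38.0000
seg 3 [67.2°–191.2°] simple-harmonic, h=-14: full span → s += -14 → s = 24.0000
seg 4 [191.2°–293.9°] simple-harmonic, h=-15: θ=207.4° here. β=16.2, B=102.7. -15/2·(1 − cos(π·0.1577)) = -0.9022 → s = 23.0978

23.0978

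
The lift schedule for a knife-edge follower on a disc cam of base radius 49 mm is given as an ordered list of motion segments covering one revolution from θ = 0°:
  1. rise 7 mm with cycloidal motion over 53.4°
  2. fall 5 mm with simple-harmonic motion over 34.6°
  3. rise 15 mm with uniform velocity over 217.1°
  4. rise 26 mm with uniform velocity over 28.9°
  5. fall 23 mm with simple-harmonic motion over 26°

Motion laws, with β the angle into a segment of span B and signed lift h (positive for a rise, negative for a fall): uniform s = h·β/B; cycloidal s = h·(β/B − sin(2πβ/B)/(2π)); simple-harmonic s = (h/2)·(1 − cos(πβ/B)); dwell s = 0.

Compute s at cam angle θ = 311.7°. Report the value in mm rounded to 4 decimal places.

seg 1 [0°–53.4°] cycloidal, h=7: full span → s += 7 → s = 7.0000
seg 2 [53.4°–88°] simple-harmonic, h=-5: full span → s += -5 → s = 2.0000
seg 3 [88°–305.1°] uniform, h=15: full span → s += 15 → s = 17.0000
seg 4 [305.1°–334°] uniform, h=26: θ=311.7° here. β=6.6, B=28.9. 26·6.6/28.9 = 5.9377 → s = 22.9377

22.9377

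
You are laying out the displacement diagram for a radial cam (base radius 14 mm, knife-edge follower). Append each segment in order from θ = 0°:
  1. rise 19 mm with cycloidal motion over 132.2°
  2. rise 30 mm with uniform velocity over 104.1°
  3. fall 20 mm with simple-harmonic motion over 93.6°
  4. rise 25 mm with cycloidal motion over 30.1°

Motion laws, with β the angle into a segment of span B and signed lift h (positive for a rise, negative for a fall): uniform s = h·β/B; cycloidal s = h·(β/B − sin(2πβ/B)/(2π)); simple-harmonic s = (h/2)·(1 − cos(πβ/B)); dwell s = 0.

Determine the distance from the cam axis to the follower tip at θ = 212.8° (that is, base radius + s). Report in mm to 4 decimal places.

seg 1 [0°–132.2°] cycloidal, h=19: full span → s += 19 → s = 19.0000
seg 2 [132.2°–236.3°] uniform, h=30: θ=212.8° here. β=80.6, B=104.1. 30·80.6/104.1 = 23.2277 → s = 42.2277
radial distance = base radius + s = 14 + 42.2277 = 56.2277

56.2277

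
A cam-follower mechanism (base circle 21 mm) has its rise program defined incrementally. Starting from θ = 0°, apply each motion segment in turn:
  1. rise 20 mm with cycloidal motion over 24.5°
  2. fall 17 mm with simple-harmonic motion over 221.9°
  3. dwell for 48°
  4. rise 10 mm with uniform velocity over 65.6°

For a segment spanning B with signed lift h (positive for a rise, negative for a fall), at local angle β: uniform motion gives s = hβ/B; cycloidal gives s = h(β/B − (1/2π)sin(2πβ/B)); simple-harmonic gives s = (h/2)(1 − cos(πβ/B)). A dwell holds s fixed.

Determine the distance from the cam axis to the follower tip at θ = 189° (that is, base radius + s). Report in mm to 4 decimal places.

seg 1 [0°–24.5°] cycloidal, h=20: full span → s += 20 → s = 20.0000
seg 2 [24.5°–246.4°] simple-harmonic, h=-17: θ=189° here. β=164.5, B=221.9. -17/2·(1 − cos(π·0.7413)) = -14.3444 → s = 5.6556
radial distance = base radius + s = 21 + 5.6556 = 26.6556

26.6556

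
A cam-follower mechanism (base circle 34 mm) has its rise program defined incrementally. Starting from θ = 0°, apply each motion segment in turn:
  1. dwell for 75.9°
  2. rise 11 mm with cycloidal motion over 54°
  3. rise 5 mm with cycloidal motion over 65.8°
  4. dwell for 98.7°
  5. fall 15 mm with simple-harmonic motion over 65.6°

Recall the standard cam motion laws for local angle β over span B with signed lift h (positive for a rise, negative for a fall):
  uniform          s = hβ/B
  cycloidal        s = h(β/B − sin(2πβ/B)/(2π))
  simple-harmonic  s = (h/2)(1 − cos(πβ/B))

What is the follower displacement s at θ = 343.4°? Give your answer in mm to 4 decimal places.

seg 1 [0°–75.9°] dwell: s stays 0.0000
seg 2 [75.9°–129.9°] cycloidal, h=11: full span → s += 11 → s = 11.0000
seg 3 [129.9°–195.7°] cycloidal, h=5: full span → s += 5 → s = 16.0000
seg 4 [195.7°–294.4°] dwell: s stays 16.0000
seg 5 [294.4°–360°] simple-harmonic, h=-15: θ=343.4° here. β=49, B=65.6. -15/2·(1 − cos(π·0.7470)) = -12.7523 → s = 3.2477

3.2477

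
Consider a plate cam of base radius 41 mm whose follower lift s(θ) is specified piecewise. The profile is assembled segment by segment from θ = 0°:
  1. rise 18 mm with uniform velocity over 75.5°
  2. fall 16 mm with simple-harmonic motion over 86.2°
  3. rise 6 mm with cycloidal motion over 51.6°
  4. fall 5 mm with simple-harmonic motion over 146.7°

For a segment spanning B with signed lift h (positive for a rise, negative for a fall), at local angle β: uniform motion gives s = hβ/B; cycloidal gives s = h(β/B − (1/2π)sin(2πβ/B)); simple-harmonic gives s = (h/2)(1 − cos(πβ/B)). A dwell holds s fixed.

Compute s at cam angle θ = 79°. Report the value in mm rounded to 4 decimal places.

seg 1 [0°–75.5°] uniform, h=18: full span → s += 18 → s = 18.0000
seg 2 [75.5°–161.7°] simple-harmonic, h=-16: θ=79° here. β=3.5, B=86.2. -16/2·(1 − cos(π·0.0406)) = -0.0650 → s = 17.9350

17.9350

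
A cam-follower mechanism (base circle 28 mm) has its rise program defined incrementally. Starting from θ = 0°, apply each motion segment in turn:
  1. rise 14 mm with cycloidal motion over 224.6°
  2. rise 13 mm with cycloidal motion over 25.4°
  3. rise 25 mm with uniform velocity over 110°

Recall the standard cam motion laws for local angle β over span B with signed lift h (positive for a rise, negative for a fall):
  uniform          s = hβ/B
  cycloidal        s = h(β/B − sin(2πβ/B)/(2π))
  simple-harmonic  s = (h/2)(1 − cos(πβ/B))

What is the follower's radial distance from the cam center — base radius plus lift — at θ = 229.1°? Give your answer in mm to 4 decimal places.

seg 1 [0°–224.6°] cycloidal, h=14: full span → s += 14 → s = 14.0000
seg 2 [224.6°–250°] cycloidal, h=13: θ=229.1° here. β=4.5, B=25.4. 13·(0.1772 − sin(2π·0.1772)/(2π)) = 0.4470 → s = 14.4470
radial distance = base radius + s = 28 + 14.4470 = 42.4470

42.4470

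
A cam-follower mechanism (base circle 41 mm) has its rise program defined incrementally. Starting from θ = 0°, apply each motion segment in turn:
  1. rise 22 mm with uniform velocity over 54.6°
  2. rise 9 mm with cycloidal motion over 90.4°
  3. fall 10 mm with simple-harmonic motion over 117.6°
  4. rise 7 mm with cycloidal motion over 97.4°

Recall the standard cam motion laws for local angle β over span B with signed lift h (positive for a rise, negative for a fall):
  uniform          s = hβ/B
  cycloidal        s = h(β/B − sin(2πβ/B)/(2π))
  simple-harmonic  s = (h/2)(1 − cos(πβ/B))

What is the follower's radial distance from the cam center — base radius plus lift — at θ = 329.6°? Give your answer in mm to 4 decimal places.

seg 1 [0°–54.6°] uniform, h=22: full span → s += 22 → s = 22.0000
seg 2 [54.6°–145°] cycloidal, h=9: full span → s += 9 → s = 31.0000
seg 3 [145°–262.6°] simple-harmonic, h=-10: full span → s += -10 → s = 21.0000
seg 4 [262.6°–360°] cycloidal, h=7: θ=329.6° here. β=67, B=97.4. 7·(0.6879 − sin(2π·0.6879)/(2π)) = 5.8455 → s = 26.8455
radial distance = base radius + s = 41 + 26.8455 = 67.8455

67.8455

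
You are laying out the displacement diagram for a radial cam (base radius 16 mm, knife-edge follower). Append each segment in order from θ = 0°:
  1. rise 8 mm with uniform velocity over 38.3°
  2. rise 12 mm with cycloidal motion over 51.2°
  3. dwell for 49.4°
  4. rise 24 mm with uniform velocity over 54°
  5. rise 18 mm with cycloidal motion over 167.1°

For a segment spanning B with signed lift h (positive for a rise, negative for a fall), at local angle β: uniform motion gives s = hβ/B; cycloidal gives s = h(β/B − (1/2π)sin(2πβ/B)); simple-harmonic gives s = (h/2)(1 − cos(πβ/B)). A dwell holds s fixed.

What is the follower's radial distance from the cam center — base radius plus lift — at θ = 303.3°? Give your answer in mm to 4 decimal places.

seg 1 [0°–38.3°] uniform, h=8: full span → s += 8 → s = 8.0000
seg 2 [38.3°–89.5°] cycloidal, h=12: full span → s += 12 → s = 20.0000
seg 3 [89.5°–138.9°] dwell: s stays 20.0000
seg 4 [138.9°–192.9°] uniform, h=24: full span → s += 24 → s = 44.0000
seg 5 [192.9°–360°] cycloidal, h=18: θ=303.3° here. β=110.4, B=167.1. 18·(0.6607 − sin(2π·0.6607)/(2π)) = 14.3177 → s = 58.3177
radial distance = base radius + s = 16 + 58.3177 = 74.3177

74.3177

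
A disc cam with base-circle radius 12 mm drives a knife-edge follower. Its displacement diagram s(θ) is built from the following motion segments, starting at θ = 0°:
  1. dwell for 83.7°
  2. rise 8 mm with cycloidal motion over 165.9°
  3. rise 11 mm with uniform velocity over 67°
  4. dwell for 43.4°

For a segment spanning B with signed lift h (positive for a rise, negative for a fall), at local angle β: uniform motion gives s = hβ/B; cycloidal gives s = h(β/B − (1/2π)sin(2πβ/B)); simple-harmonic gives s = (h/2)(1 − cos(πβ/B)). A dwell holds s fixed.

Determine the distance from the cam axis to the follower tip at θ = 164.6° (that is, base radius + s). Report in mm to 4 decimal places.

seg 1 [0°–83.7°] dwell: s stays 0.0000
seg 2 [83.7°–249.6°] cycloidal, h=8: θ=164.6° here. β=80.9, B=165.9. 8·(0.4876 − sin(2π·0.4876)/(2π)) = 3.8024 → s = 3.8024
radial distance = base radius + s = 12 + 3.8024 = 15.8024

15.8024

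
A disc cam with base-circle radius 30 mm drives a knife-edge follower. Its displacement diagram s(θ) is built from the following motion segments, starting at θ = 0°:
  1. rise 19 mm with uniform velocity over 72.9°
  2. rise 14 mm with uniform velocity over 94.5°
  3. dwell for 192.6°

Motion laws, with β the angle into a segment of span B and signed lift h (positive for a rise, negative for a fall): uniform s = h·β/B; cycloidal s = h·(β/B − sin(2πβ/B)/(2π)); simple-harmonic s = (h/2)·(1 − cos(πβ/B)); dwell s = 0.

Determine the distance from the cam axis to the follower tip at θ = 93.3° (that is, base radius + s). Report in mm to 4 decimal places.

seg 1 [0°–72.9°] uniform, h=19: full span → s += 19 → s = 19.0000
seg 2 [72.9°–167.4°] uniform, h=14: θ=93.3° here. β=20.4, B=94.5. 14·20.4/94.5 = 3.0222 → s = 22.0222
radial distance = base radius + s = 30 + 22.0222 = 52.0222

52.0222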